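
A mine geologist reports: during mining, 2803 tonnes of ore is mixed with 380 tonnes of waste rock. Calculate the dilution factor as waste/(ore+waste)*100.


Total material = ore + waste
= 2803 + 380 = 3183 tonnes
Dilution = waste / total * 100
= 380 / 3183 * 100
= 0.1193842287 * 100
= 11.9384%

11.9384%


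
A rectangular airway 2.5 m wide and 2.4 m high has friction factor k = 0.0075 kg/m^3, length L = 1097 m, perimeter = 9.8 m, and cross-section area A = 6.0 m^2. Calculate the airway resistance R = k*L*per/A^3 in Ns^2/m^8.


0.3733 Ns^2/m^8

Compute the numerator:
k * L * per = 0.0075 * 1097 * 9.8
= 80.6295
Compute the denominator:
A^3 = 6.0^3 = 216
Resistance:
R = 80.6295 / 216
= 0.3733 Ns^2/m^8


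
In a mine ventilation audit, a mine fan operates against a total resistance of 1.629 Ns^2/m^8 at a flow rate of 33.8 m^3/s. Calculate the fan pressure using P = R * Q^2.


Compute Q^2:
Q^2 = 33.8^2 = 1142.44
Compute pressure:
P = R * Q^2 = 1.629 * 1142.44
= 1861.0348 Pa

1861.0348 Pa


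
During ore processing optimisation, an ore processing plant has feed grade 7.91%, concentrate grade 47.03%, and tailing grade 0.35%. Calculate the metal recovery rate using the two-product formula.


Using the two-product formula:
R = 100 * c * (f - t) / (f * (c - t))
Numerator = 100 * 47.03 * (7.91 - 0.35)
= 100 * 47.03 * 7.56
= 35554.68
Denominator = 7.91 * (47.03 - 0.35)
= 7.91 * 46.68
= 369.2388
R = 35554.68 / 369.2388
= 96.2918%

96.2918%


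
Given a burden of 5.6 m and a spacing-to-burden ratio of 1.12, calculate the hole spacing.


Spacing = burden * ratio
= 5.6 * 1.12
= 6.272 m

6.272 m


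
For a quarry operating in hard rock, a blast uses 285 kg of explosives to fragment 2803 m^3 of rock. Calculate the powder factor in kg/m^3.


Powder factor = explosive mass / rock volume
= 285 / 2803
= 0.1017 kg/m^3

0.1017 kg/m^3


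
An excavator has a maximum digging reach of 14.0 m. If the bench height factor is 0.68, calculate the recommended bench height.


9.52 m

Bench height = reach * factor
= 14.0 * 0.68
= 9.52 m


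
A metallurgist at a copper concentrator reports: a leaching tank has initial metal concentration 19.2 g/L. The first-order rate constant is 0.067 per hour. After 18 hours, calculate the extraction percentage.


70.0608%

Compute the exponent:
-k * t = -0.067 * 18 = -1.206
Remaining concentration:
C = 19.2 * exp(-1.206)
= 19.2 * 0.2993924573
= 5.74833518 g/L
Extracted = 19.2 - 5.74833518 = 13.45166482 g/L
Extraction % = 13.45166482 / 19.2 * 100
= 70.0608%


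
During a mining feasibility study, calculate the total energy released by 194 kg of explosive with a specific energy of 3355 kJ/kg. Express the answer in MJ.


Energy = mass * specific_energy / 1000
= 194 * 3355 / 1000
= 650870 / 1000
= 650.87 MJ

650.87 MJ


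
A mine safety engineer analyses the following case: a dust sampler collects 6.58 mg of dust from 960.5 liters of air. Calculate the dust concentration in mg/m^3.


Convert liters to m^3: 1 m^3 = 1000 L
Concentration = mass / volume * 1000
= 6.58 / 960.5 * 1000
= 0.006850598647 * 1000
= 6.8506 mg/m^3

6.8506 mg/m^3


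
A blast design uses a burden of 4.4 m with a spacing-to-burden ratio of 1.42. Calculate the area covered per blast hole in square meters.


First, find the spacing:
Spacing = burden * ratio = 4.4 * 1.42
= 6.248 m
Then, calculate the area:
Area = burden * spacing = 4.4 * 6.248
= 27.4912 m^2

27.4912 m^2


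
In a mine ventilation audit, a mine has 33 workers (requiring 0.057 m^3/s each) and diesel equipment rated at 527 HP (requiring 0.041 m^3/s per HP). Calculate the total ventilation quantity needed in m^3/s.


Airflow for workers:
Q_people = 33 * 0.057 = 1.881 m^3/s
Airflow for diesel equipment:
Q_diesel = 527 * 0.041 = 21.607 m^3/s
Total ventilation:
Q_total = 1.881 + 21.607
= 23.488 m^3/s

23.488 m^3/s


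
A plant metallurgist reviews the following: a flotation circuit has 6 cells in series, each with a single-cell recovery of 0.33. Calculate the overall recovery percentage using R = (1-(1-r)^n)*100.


90.9542%

Complement of single-cell recovery:
1 - r = 1 - 0.33 = 0.67
Raise to power n:
(1 - r)^6 = 0.67^6 = 0.09045838217
Overall recovery:
R = (1 - 0.09045838217) * 100
= 90.9542%


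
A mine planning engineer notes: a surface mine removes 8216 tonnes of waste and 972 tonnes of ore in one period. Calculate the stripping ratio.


8.4527

Stripping ratio = waste tonnage / ore tonnage
= 8216 / 972
= 8.4527


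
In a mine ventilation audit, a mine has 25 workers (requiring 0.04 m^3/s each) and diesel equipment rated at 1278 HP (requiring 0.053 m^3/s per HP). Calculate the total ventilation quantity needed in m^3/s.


68.734 m^3/s

Airflow for workers:
Q_people = 25 * 0.04 = 1.0 m^3/s
Airflow for diesel equipment:
Q_diesel = 1278 * 0.053 = 67.734 m^3/s
Total ventilation:
Q_total = 1.0 + 67.734
= 68.734 m^3/s


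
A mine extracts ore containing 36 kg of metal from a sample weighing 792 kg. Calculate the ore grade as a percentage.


Ore grade = (metal mass / ore mass) * 100
= (36 / 792) * 100
= 0.04545454545 * 100
= 4.5455%

4.5455%


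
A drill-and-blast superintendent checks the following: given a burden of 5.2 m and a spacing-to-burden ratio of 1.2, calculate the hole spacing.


Spacing = burden * ratio
= 5.2 * 1.2
= 6.24 m

6.24 m


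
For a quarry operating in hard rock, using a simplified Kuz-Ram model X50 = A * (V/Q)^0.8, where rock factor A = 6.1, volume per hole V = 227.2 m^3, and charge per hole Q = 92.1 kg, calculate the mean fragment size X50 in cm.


Compute V/Q:
V/Q = 227.2 / 92.1 = 2.466883822
Raise to the power 0.8:
(V/Q)^0.8 = 2.466883822^0.8 = 2.059296861
Multiply by A:
X50 = 6.1 * 2.059296861
= 12.5617 cm

12.5617 cm


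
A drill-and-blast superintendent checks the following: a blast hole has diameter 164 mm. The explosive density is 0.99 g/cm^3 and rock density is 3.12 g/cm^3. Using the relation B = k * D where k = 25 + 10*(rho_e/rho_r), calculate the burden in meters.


First, compute k:
rho_e / rho_r = 0.99 / 3.12 = 0.3173076923
k = 25 + 10 * 0.3173076923 = 28.17307692
Then, compute burden:
B = k * D / 1000 = 28.17307692 * 164 / 1000
= 4620.384615 / 1000
= 4.6204 m

4.6204 m


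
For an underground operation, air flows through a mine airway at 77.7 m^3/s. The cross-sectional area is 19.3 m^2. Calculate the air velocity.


Velocity = flow rate / cross-sectional area
= 77.7 / 19.3
= 4.0259 m/s

4.0259 m/s


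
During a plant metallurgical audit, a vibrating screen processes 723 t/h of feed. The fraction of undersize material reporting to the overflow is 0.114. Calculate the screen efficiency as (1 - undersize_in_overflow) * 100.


Screen efficiency = (1 - fraction of undersize in overflow) * 100
= (1 - 0.114) * 100
= 0.886 * 100
= 88.6%

88.6%


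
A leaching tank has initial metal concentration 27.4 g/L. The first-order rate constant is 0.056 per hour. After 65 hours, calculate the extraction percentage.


Compute the exponent:
-k * t = -0.056 * 65 = -3.64
Remaining concentration:
C = 27.4 * exp(-3.64)
= 27.4 * 0.02625234397
= 0.7193142247 g/L
Extracted = 27.4 - 0.7193142247 = 26.68068578 g/L
Extraction % = 26.68068578 / 27.4 * 100
= 97.3748%

97.3748%


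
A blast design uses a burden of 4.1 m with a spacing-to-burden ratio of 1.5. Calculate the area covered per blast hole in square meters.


25.215 m^2

First, find the spacing:
Spacing = burden * ratio = 4.1 * 1.5
= 6.15 m
Then, calculate the area:
Area = burden * spacing = 4.1 * 6.15
= 25.215 m^2


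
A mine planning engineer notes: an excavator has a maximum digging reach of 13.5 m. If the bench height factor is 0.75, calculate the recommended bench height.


Bench height = reach * factor
= 13.5 * 0.75
= 10.125 m

10.125 m


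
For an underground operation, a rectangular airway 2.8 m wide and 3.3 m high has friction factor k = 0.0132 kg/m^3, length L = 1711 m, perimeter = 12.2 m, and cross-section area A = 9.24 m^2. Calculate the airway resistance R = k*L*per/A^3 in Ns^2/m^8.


Compute the numerator:
k * L * per = 0.0132 * 1711 * 12.2
= 275.53944
Compute the denominator:
A^3 = 9.24^3 = 788.889024
Resistance:
R = 275.53944 / 788.889024
= 0.3493 Ns^2/m^8

0.3493 Ns^2/m^8


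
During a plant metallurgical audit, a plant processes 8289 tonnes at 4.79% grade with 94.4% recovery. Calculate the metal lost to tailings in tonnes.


22.2344 tonnes

Total metal in feed:
= 8289 * 4.79 / 100 = 397.0431 tonnes
Metal recovered:
= 397.0431 * 94.4 / 100 = 374.8086864 tonnes
Metal lost to tailings:
= 397.0431 - 374.8086864
= 22.2344 tonnes


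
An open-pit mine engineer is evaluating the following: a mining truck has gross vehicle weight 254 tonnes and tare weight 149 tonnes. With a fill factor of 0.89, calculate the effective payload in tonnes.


93.45 tonnes

Maximum payload = gross - tare
= 254 - 149 = 105 tonnes
Effective payload = max payload * fill factor
= 105 * 0.89
= 93.45 tonnes


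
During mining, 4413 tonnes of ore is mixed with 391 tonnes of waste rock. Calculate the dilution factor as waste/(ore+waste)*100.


Total material = ore + waste
= 4413 + 391 = 4804 tonnes
Dilution = waste / total * 100
= 391 / 4804 * 100
= 0.08139050791 * 100
= 8.1391%

8.1391%


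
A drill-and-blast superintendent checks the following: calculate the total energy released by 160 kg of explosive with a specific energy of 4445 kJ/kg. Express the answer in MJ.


711.2 MJ

Energy = mass * specific_energy / 1000
= 160 * 4445 / 1000
= 711200 / 1000
= 711.2 MJ


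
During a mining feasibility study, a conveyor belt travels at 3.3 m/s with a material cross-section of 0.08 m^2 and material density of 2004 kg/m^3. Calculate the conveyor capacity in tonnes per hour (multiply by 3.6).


Volumetric flow = speed * area
= 3.3 * 0.08 = 0.264 m^3/s
Mass flow = volumetric * density
= 0.264 * 2004 = 529.056 kg/s
Convert to t/h: multiply by 3.6
Capacity = 529.056 * 3.6
= 1904.6016 t/h

1904.6016 t/h


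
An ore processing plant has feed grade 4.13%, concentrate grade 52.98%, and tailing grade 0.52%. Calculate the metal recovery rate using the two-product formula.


88.2756%

Using the two-product formula:
R = 100 * c * (f - t) / (f * (c - t))
Numerator = 100 * 52.98 * (4.13 - 0.52)
= 100 * 52.98 * 3.61
= 19125.78
Denominator = 4.13 * (52.98 - 0.52)
= 4.13 * 52.46
= 216.6598
R = 19125.78 / 216.6598
= 88.2756%


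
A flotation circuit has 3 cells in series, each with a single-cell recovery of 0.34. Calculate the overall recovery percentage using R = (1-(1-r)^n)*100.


Complement of single-cell recovery:
1 - r = 1 - 0.34 = 0.66
Raise to power n:
(1 - r)^3 = 0.66^3 = 0.287496
Overall recovery:
R = (1 - 0.287496) * 100
= 71.2504%

71.2504%


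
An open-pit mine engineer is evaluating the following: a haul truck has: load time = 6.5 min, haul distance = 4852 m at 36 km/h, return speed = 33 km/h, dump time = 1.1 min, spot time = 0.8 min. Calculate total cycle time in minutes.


Convert haul speed to m/min: 36 * 1000/60 = 600 m/min
Haul time = 4852 / 600 = 8.086666667 min
Convert return speed to m/min: 33 * 1000/60 = 550 m/min
Return time = 4852 / 550 = 8.821818182 min
Total cycle time:
= 6.5 + 8.086666667 + 1.1 + 8.821818182 + 0.8
= 25.3085 min

25.3085 min


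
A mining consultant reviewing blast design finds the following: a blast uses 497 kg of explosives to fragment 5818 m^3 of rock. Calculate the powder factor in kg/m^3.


0.0854 kg/m^3

Powder factor = explosive mass / rock volume
= 497 / 5818
= 0.0854 kg/m^3


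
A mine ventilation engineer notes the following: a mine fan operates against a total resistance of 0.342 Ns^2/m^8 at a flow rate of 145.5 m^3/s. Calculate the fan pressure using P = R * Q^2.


Compute Q^2:
Q^2 = 145.5^2 = 21170.25
Compute pressure:
P = R * Q^2 = 0.342 * 21170.25
= 7240.2255 Pa

7240.2255 Pa


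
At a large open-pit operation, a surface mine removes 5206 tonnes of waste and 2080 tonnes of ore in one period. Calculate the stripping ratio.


Stripping ratio = waste tonnage / ore tonnage
= 5206 / 2080
= 2.5029

2.5029


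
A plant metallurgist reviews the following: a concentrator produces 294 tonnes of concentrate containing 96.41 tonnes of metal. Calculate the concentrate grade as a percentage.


32.7925%

Grade = (metal in concentrate / concentrate mass) * 100
= (96.41 / 294) * 100
= 0.3279251701 * 100
= 32.7925%


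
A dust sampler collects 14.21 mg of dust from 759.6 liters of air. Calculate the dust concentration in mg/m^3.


18.7072 mg/m^3

Convert liters to m^3: 1 m^3 = 1000 L
Concentration = mass / volume * 1000
= 14.21 / 759.6 * 1000
= 0.01870721432 * 1000
= 18.7072 mg/m^3


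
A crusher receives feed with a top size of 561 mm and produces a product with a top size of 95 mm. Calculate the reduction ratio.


Reduction ratio = feed size / product size
= 561 / 95
= 5.9053

5.9053


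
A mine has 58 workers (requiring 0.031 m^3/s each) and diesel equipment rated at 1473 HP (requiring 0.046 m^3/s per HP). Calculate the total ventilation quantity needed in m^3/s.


69.556 m^3/s

Airflow for workers:
Q_people = 58 * 0.031 = 1.798 m^3/s
Airflow for diesel equipment:
Q_diesel = 1473 * 0.046 = 67.758 m^3/s
Total ventilation:
Q_total = 1.798 + 67.758
= 69.556 m^3/s


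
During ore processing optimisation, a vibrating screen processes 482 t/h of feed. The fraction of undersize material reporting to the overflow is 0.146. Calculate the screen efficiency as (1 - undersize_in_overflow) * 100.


85.4%

Screen efficiency = (1 - fraction of undersize in overflow) * 100
= (1 - 0.146) * 100
= 0.854 * 100
= 85.4%


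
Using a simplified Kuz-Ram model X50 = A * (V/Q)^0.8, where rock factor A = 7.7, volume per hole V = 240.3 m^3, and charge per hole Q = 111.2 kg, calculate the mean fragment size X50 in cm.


Compute V/Q:
V/Q = 240.3 / 111.2 = 2.160971223
Raise to the power 0.8:
(V/Q)^0.8 = 2.160971223^0.8 = 1.852333524
Multiply by A:
X50 = 7.7 * 1.852333524
= 14.263 cm

14.263 cm


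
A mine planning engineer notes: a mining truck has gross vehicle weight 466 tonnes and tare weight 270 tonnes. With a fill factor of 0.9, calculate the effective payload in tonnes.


Maximum payload = gross - tare
= 466 - 270 = 196 tonnes
Effective payload = max payload * fill factor
= 196 * 0.9
= 176.4 tonnes

176.4 tonnes


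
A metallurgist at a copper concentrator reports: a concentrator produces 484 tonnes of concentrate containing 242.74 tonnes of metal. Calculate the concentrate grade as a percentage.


50.1529%

Grade = (metal in concentrate / concentrate mass) * 100
= (242.74 / 484) * 100
= 0.5015289256 * 100
= 50.1529%


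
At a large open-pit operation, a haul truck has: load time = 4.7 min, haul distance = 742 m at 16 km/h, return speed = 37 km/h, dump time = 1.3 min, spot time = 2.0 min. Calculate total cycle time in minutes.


Convert haul speed to m/min: 16 * 1000/60 = 266.6666667 m/min
Haul time = 742 / 266.6666667 = 2.7825 min
Convert return speed to m/min: 37 * 1000/60 = 616.6666667 m/min
Return time = 742 / 616.6666667 = 1.203243243 min
Total cycle time:
= 4.7 + 2.7825 + 1.3 + 1.203243243 + 2.0
= 11.9857 min

11.9857 min


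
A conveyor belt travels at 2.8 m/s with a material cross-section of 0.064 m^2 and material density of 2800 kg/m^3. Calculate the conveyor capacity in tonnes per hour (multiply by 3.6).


Volumetric flow = speed * area
= 2.8 * 0.064 = 0.1792 m^3/s
Mass flow = volumetric * density
= 0.1792 * 2800 = 501.76 kg/s
Convert to t/h: multiply by 3.6
Capacity = 501.76 * 3.6
= 1806.336 t/h

1806.336 t/h


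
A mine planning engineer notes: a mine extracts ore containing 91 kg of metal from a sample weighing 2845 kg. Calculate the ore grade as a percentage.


3.1986%

Ore grade = (metal mass / ore mass) * 100
= (91 / 2845) * 100
= 0.03198594025 * 100
= 3.1986%


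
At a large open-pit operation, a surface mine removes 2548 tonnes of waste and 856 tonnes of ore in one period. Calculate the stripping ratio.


Stripping ratio = waste tonnage / ore tonnage
= 2548 / 856
= 2.9766

2.9766


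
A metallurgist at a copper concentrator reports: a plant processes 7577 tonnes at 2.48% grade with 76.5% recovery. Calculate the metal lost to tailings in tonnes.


Total metal in feed:
= 7577 * 2.48 / 100 = 187.9096 tonnes
Metal recovered:
= 187.9096 * 76.5 / 100 = 143.750844 tonnes
Metal lost to tailings:
= 187.9096 - 143.750844
= 44.1588 tonnes

44.1588 tonnes


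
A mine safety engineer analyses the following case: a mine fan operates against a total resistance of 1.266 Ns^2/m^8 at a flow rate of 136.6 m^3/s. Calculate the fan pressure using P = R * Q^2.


Compute Q^2:
Q^2 = 136.6^2 = 18659.56
Compute pressure:
P = R * Q^2 = 1.266 * 18659.56
= 23623.003 Pa

23623.003 Pa


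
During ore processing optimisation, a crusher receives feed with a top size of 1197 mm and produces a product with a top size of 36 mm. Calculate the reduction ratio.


33.25

Reduction ratio = feed size / product size
= 1197 / 36
= 33.25


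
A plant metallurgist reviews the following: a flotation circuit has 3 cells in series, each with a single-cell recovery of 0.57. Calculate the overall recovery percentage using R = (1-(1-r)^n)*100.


Complement of single-cell recovery:
1 - r = 1 - 0.57 = 0.43
Raise to power n:
(1 - r)^3 = 0.43^3 = 0.079507
Overall recovery:
R = (1 - 0.079507) * 100
= 92.0493%

92.0493%


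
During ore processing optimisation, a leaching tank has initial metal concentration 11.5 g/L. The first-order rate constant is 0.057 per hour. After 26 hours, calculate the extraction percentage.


77.2817%

Compute the exponent:
-k * t = -0.057 * 26 = -1.482
Remaining concentration:
C = 11.5 * exp(-1.482)
= 11.5 * 0.227182868
= 2.612602982 g/L
Extracted = 11.5 - 2.612602982 = 8.887397018 g/L
Extraction % = 8.887397018 / 11.5 * 100
= 77.2817%


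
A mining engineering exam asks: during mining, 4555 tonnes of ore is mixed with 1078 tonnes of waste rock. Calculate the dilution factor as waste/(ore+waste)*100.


Total material = ore + waste
= 4555 + 1078 = 5633 tonnes
Dilution = waste / total * 100
= 1078 / 5633 * 100
= 0.1913722705 * 100
= 19.1372%

19.1372%


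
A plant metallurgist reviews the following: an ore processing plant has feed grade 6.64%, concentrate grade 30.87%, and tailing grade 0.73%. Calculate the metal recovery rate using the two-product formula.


Using the two-product formula:
R = 100 * c * (f - t) / (f * (c - t))
Numerator = 100 * 30.87 * (6.64 - 0.73)
= 100 * 30.87 * 5.91
= 18244.17
Denominator = 6.64 * (30.87 - 0.73)
= 6.64 * 30.14
= 200.1296
R = 18244.17 / 200.1296
= 91.1618%

91.1618%


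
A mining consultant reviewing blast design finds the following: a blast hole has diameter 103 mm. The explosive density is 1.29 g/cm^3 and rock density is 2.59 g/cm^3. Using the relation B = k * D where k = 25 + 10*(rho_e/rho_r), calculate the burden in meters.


First, compute k:
rho_e / rho_r = 1.29 / 2.59 = 0.4980694981
k = 25 + 10 * 0.4980694981 = 29.98069498
Then, compute burden:
B = k * D / 1000 = 29.98069498 * 103 / 1000
= 3088.011583 / 1000
= 3.088 m

3.088 m


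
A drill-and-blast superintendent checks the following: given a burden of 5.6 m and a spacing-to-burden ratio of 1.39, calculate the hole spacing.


Spacing = burden * ratio
= 5.6 * 1.39
= 7.784 m

7.784 m


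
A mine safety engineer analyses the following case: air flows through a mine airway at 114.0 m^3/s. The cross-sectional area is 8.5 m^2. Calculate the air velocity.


Velocity = flow rate / cross-sectional area
= 114.0 / 8.5
= 13.4118 m/s

13.4118 m/s


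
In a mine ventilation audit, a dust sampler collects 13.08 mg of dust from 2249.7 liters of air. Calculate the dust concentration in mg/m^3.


5.8141 mg/m^3

Convert liters to m^3: 1 m^3 = 1000 L
Concentration = mass / volume * 1000
= 13.08 / 2249.7 * 1000
= 0.005814108548 * 1000
= 5.8141 mg/m^3


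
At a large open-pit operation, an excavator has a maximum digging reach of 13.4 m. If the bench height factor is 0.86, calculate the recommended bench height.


Bench height = reach * factor
= 13.4 * 0.86
= 11.524 m

11.524 m


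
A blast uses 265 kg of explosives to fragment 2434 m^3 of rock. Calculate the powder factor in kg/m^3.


0.1089 kg/m^3

Powder factor = explosive mass / rock volume
= 265 / 2434
= 0.1089 kg/m^3


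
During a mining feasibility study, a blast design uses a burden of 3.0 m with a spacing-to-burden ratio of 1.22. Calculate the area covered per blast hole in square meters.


10.98 m^2

First, find the spacing:
Spacing = burden * ratio = 3.0 * 1.22
= 3.66 m
Then, calculate the area:
Area = burden * spacing = 3.0 * 3.66
= 10.98 m^2


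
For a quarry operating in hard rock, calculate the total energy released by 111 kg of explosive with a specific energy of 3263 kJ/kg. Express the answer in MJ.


362.193 MJ

Energy = mass * specific_energy / 1000
= 111 * 3263 / 1000
= 362193 / 1000
= 362.193 MJ


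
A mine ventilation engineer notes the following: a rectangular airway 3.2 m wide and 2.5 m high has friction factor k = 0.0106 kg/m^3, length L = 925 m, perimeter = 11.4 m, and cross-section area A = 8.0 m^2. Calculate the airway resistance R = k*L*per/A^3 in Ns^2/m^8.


0.2183 Ns^2/m^8

Compute the numerator:
k * L * per = 0.0106 * 925 * 11.4
= 111.777
Compute the denominator:
A^3 = 8.0^3 = 512
Resistance:
R = 111.777 / 512
= 0.2183 Ns^2/m^8


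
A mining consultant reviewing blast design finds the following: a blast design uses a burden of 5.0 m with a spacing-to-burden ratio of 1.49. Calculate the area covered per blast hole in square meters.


37.25 m^2

First, find the spacing:
Spacing = burden * ratio = 5.0 * 1.49
= 7.45 m
Then, calculate the area:
Area = burden * spacing = 5.0 * 7.45
= 37.25 m^2


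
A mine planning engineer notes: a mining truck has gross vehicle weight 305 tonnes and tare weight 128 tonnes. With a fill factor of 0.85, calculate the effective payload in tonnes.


150.45 tonnes

Maximum payload = gross - tare
= 305 - 128 = 177 tonnes
Effective payload = max payload * fill factor
= 177 * 0.85
= 150.45 tonnes


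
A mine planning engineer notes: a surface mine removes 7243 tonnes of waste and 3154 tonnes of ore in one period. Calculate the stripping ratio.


Stripping ratio = waste tonnage / ore tonnage
= 7243 / 3154
= 2.2964

2.2964


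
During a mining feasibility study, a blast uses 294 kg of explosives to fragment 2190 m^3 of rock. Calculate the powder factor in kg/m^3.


Powder factor = explosive mass / rock volume
= 294 / 2190
= 0.1342 kg/m^3

0.1342 kg/m^3


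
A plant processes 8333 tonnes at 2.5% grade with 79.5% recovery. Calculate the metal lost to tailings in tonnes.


Total metal in feed:
= 8333 * 2.5 / 100 = 208.325 tonnes
Metal recovered:
= 208.325 * 79.5 / 100 = 165.618375 tonnes
Metal lost to tailings:
= 208.325 - 165.618375
= 42.7066 tonnes

42.7066 tonnes


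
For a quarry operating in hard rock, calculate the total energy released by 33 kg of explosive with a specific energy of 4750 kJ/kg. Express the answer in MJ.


Energy = mass * specific_energy / 1000
= 33 * 4750 / 1000
= 156750 / 1000
= 156.75 MJ

156.75 MJ


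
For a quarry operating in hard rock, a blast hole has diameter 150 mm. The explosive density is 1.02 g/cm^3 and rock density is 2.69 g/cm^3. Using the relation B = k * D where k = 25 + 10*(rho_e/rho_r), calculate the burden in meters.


4.3188 m

First, compute k:
rho_e / rho_r = 1.02 / 2.69 = 0.3791821561
k = 25 + 10 * 0.3791821561 = 28.79182156
Then, compute burden:
B = k * D / 1000 = 28.79182156 * 150 / 1000
= 4318.773234 / 1000
= 4.3188 m


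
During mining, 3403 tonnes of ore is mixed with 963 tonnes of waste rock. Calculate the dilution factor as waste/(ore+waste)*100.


Total material = ore + waste
= 3403 + 963 = 4366 tonnes
Dilution = waste / total * 100
= 963 / 4366 * 100
= 0.2205680257 * 100
= 22.0568%

22.0568%


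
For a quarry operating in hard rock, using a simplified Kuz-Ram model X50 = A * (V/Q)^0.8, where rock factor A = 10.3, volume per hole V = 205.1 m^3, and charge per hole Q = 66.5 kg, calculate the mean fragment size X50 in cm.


Compute V/Q:
V/Q = 205.1 / 66.5 = 3.084210526
Raise to the power 0.8:
(V/Q)^0.8 = 3.084210526^0.8 = 2.462153993
Multiply by A:
X50 = 10.3 * 2.462153993
= 25.3602 cm

25.3602 cm


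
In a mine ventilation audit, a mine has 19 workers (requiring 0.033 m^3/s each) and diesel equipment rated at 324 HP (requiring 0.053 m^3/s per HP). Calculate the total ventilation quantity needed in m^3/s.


Airflow for workers:
Q_people = 19 * 0.033 = 0.627 m^3/s
Airflow for diesel equipment:
Q_diesel = 324 * 0.053 = 17.172 m^3/s
Total ventilation:
Q_total = 0.627 + 17.172
= 17.799 m^3/s

17.799 m^3/s


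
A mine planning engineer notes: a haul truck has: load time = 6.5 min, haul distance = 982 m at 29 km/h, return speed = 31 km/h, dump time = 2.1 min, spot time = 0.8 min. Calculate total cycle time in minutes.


Convert haul speed to m/min: 29 * 1000/60 = 483.3333333 m/min
Haul time = 982 / 483.3333333 = 2.031724138 min
Convert return speed to m/min: 31 * 1000/60 = 516.6666667 m/min
Return time = 982 / 516.6666667 = 1.900645161 min
Total cycle time:
= 6.5 + 2.031724138 + 2.1 + 1.900645161 + 0.8
= 13.3324 min

13.3324 min


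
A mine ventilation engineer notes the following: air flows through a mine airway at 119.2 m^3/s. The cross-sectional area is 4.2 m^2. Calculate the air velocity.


28.381 m/s

Velocity = flow rate / cross-sectional area
= 119.2 / 4.2
= 28.381 m/s


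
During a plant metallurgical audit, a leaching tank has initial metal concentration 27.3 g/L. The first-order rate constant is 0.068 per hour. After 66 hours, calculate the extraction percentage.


Compute the exponent:
-k * t = -0.068 * 66 = -4.488
Remaining concentration:
C = 27.3 * exp(-4.488)
= 27.3 * 0.01124310755
= 0.3069368362 g/L
Extracted = 27.3 - 0.3069368362 = 26.99306316 g/L
Extraction % = 26.99306316 / 27.3 * 100
= 98.8757%

98.8757%


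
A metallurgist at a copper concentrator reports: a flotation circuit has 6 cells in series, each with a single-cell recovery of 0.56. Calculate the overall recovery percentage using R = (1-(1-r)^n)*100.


99.2744%

Complement of single-cell recovery:
1 - r = 1 - 0.56 = 0.44
Raise to power n:
(1 - r)^6 = 0.44^6 = 0.007256313856
Overall recovery:
R = (1 - 0.007256313856) * 100
= 99.2744%


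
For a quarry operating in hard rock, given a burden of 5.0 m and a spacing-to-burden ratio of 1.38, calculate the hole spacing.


Spacing = burden * ratio
= 5.0 * 1.38
= 6.9 m

6.9 m


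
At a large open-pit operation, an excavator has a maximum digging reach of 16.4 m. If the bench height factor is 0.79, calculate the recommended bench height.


12.956 m

Bench height = reach * factor
= 16.4 * 0.79
= 12.956 m


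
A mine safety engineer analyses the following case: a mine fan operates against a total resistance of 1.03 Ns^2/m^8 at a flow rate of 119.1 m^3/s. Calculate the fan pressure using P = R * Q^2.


14610.3543 Pa

Compute Q^2:
Q^2 = 119.1^2 = 14184.81
Compute pressure:
P = R * Q^2 = 1.03 * 14184.81
= 14610.3543 Pa


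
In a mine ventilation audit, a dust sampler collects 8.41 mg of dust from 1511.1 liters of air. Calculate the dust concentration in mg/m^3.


Convert liters to m^3: 1 m^3 = 1000 L
Concentration = mass / volume * 1000
= 8.41 / 1511.1 * 1000
= 0.005565482099 * 1000
= 5.5655 mg/m^3

5.5655 mg/m^3


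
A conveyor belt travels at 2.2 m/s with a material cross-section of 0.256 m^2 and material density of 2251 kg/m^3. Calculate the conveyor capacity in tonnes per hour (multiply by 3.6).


4563.9475 t/h

Volumetric flow = speed * area
= 2.2 * 0.256 = 0.5632 m^3/s
Mass flow = volumetric * density
= 0.5632 * 2251 = 1267.7632 kg/s
Convert to t/h: multiply by 3.6
Capacity = 1267.7632 * 3.6
= 4563.9475 t/h


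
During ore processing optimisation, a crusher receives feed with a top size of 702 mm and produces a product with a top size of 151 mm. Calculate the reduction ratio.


Reduction ratio = feed size / product size
= 702 / 151
= 4.649

4.649


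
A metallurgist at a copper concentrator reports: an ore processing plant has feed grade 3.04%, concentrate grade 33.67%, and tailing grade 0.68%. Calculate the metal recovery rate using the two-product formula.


79.2317%

Using the two-product formula:
R = 100 * c * (f - t) / (f * (c - t))
Numerator = 100 * 33.67 * (3.04 - 0.68)
= 100 * 33.67 * 2.36
= 7946.12
Denominator = 3.04 * (33.67 - 0.68)
= 3.04 * 32.99
= 100.2896
R = 7946.12 / 100.2896
= 79.2317%


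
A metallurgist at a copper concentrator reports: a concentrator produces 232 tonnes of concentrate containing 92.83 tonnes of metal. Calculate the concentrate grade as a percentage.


Grade = (metal in concentrate / concentrate mass) * 100
= (92.83 / 232) * 100
= 0.4001293103 * 100
= 40.0129%

40.0129%


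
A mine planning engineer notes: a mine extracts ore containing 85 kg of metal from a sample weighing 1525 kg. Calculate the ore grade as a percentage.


5.5738%

Ore grade = (metal mass / ore mass) * 100
= (85 / 1525) * 100
= 0.05573770492 * 100
= 5.5738%


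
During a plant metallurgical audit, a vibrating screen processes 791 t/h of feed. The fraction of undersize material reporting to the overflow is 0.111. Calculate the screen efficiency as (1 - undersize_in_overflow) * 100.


88.9%

Screen efficiency = (1 - fraction of undersize in overflow) * 100
= (1 - 0.111) * 100
= 0.889 * 100
= 88.9%


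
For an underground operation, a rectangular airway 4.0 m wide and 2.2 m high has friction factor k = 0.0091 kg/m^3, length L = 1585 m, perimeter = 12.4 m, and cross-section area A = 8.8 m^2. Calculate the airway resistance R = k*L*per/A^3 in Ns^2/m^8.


0.2624 Ns^2/m^8

Compute the numerator:
k * L * per = 0.0091 * 1585 * 12.4
= 178.8514
Compute the denominator:
A^3 = 8.8^3 = 681.472
Resistance:
R = 178.8514 / 681.472
= 0.2624 Ns^2/m^8


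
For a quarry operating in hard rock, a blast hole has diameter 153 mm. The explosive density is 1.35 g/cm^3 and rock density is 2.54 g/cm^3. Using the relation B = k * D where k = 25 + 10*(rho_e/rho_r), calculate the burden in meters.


4.6382 m

First, compute k:
rho_e / rho_r = 1.35 / 2.54 = 0.531496063
k = 25 + 10 * 0.531496063 = 30.31496063
Then, compute burden:
B = k * D / 1000 = 30.31496063 * 153 / 1000
= 4638.188976 / 1000
= 4.6382 m


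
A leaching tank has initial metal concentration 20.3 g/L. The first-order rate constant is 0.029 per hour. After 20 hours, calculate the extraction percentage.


Compute the exponent:
-k * t = -0.029 * 20 = -0.58
Remaining concentration:
C = 20.3 * exp(-0.58)
= 20.3 * 0.5598983666
= 11.36593684 g/L
Extracted = 20.3 - 11.36593684 = 8.934063159 g/L
Extraction % = 8.934063159 / 20.3 * 100
= 44.0102%

44.0102%


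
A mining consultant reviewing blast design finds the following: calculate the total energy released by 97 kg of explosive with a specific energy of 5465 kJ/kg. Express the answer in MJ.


530.105 MJ

Energy = mass * specific_energy / 1000
= 97 * 5465 / 1000
= 530105 / 1000
= 530.105 MJ


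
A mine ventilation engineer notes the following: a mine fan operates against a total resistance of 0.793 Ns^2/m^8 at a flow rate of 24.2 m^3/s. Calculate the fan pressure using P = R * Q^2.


Compute Q^2:
Q^2 = 24.2^2 = 585.64
Compute pressure:
P = R * Q^2 = 0.793 * 585.64
= 464.4125 Pa

464.4125 Pa


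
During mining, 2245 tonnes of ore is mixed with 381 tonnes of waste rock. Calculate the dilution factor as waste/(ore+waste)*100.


14.5088%

Total material = ore + waste
= 2245 + 381 = 2626 tonnes
Dilution = waste / total * 100
= 381 / 2626 * 100
= 0.1450875857 * 100
= 14.5088%


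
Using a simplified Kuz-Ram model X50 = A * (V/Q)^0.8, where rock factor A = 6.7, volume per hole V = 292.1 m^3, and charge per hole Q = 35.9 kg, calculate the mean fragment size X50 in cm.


Compute V/Q:
V/Q = 292.1 / 35.9 = 8.136490251
Raise to the power 0.8:
(V/Q)^0.8 = 8.136490251^0.8 = 5.349949551
Multiply by A:
X50 = 6.7 * 5.349949551
= 35.8447 cm

35.8447 cm


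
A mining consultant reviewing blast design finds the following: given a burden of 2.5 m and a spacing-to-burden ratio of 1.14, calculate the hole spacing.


Spacing = burden * ratio
= 2.5 * 1.14
= 2.85 m

2.85 m


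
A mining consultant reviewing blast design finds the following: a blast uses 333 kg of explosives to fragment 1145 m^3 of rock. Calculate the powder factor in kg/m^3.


0.2908 kg/m^3

Powder factor = explosive mass / rock volume
= 333 / 1145
= 0.2908 kg/m^3


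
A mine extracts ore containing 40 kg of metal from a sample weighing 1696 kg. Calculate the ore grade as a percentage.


2.3585%

Ore grade = (metal mass / ore mass) * 100
= (40 / 1696) * 100
= 0.02358490566 * 100
= 2.3585%


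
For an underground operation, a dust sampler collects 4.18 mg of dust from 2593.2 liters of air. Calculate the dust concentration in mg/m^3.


Convert liters to m^3: 1 m^3 = 1000 L
Concentration = mass / volume * 1000
= 4.18 / 2593.2 * 1000
= 0.001611908067 * 1000
= 1.6119 mg/m^3

1.6119 mg/m^3


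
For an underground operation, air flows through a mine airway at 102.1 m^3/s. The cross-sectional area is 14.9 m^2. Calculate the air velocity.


Velocity = flow rate / cross-sectional area
= 102.1 / 14.9
= 6.8523 m/s

6.8523 m/s


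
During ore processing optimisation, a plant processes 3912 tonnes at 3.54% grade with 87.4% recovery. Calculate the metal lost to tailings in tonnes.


17.4491 tonnes

Total metal in feed:
= 3912 * 3.54 / 100 = 138.4848 tonnes
Metal recovered:
= 138.4848 * 87.4 / 100 = 121.0357152 tonnes
Metal lost to tailings:
= 138.4848 - 121.0357152
= 17.4491 tonnes


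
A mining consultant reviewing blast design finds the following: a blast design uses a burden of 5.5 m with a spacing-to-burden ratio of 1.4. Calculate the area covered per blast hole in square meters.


42.35 m^2

First, find the spacing:
Spacing = burden * ratio = 5.5 * 1.4
= 7.7 m
Then, calculate the area:
Area = burden * spacing = 5.5 * 7.7
= 42.35 m^2


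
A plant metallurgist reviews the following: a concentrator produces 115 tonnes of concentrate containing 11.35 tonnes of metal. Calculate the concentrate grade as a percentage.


9.8696%

Grade = (metal in concentrate / concentrate mass) * 100
= (11.35 / 115) * 100
= 0.09869565217 * 100
= 9.8696%


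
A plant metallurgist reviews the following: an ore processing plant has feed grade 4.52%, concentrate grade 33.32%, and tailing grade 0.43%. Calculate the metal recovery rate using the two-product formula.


91.6697%

Using the two-product formula:
R = 100 * c * (f - t) / (f * (c - t))
Numerator = 100 * 33.32 * (4.52 - 0.43)
= 100 * 33.32 * 4.09
= 13627.88
Denominator = 4.52 * (33.32 - 0.43)
= 4.52 * 32.89
= 148.6628
R = 13627.88 / 148.6628
= 91.6697%


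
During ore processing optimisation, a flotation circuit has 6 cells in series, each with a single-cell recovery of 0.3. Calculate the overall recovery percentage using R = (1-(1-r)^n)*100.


Complement of single-cell recovery:
1 - r = 1 - 0.3 = 0.7
Raise to power n:
(1 - r)^6 = 0.7^6 = 0.117649
Overall recovery:
R = (1 - 0.117649) * 100
= 88.2351%

88.2351%


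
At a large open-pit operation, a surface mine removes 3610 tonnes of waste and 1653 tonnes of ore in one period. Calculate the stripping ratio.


Stripping ratio = waste tonnage / ore tonnage
= 3610 / 1653
= 2.1839

2.1839


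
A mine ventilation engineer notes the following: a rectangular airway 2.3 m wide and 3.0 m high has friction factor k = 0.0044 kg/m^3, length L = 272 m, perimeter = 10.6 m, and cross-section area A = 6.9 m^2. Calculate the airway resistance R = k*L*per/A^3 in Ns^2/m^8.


Compute the numerator:
k * L * per = 0.0044 * 272 * 10.6
= 12.68608
Compute the denominator:
A^3 = 6.9^3 = 328.509
Resistance:
R = 12.68608 / 328.509
= 0.0386 Ns^2/m^8

0.0386 Ns^2/m^8


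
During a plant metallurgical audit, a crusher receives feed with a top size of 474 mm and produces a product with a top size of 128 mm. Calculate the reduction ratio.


3.7031

Reduction ratio = feed size / product size
= 474 / 128
= 3.7031


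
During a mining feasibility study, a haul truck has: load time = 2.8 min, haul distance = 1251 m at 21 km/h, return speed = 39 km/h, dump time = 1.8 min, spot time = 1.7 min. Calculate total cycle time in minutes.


11.7989 min

Convert haul speed to m/min: 21 * 1000/60 = 350 m/min
Haul time = 1251 / 350 = 3.574285714 min
Convert return speed to m/min: 39 * 1000/60 = 650 m/min
Return time = 1251 / 650 = 1.924615385 min
Total cycle time:
= 2.8 + 3.574285714 + 1.8 + 1.924615385 + 1.7
= 11.7989 min


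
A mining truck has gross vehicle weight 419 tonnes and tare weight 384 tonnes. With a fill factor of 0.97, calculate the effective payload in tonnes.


Maximum payload = gross - tare
= 419 - 384 = 35 tonnes
Effective payload = max payload * fill factor
= 35 * 0.97
= 33.95 tonnes

33.95 tonnes


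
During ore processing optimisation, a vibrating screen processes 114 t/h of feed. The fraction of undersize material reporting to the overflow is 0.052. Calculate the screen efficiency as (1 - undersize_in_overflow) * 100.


94.8%

Screen efficiency = (1 - fraction of undersize in overflow) * 100
= (1 - 0.052) * 100
= 0.948 * 100
= 94.8%


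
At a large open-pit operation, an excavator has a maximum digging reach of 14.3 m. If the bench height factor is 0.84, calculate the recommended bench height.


Bench height = reach * factor
= 14.3 * 0.84
= 12.012 m

12.012 m


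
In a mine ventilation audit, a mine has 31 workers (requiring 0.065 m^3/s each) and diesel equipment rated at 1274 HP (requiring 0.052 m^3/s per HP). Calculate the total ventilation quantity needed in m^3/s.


Airflow for workers:
Q_people = 31 * 0.065 = 2.015 m^3/s
Airflow for diesel equipment:
Q_diesel = 1274 * 0.052 = 66.248 m^3/s
Total ventilation:
Q_total = 2.015 + 66.248
= 68.263 m^3/s

68.263 m^3/s


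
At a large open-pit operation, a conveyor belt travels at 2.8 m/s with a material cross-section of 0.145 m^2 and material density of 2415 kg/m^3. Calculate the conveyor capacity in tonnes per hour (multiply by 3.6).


Volumetric flow = speed * area
= 2.8 * 0.145 = 0.406 m^3/s
Mass flow = volumetric * density
= 0.406 * 2415 = 980.49 kg/s
Convert to t/h: multiply by 3.6
Capacity = 980.49 * 3.6
= 3529.764 t/h

3529.764 t/h


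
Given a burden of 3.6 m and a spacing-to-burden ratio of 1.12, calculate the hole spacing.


Spacing = burden * ratio
= 3.6 * 1.12
= 4.032 m

4.032 m


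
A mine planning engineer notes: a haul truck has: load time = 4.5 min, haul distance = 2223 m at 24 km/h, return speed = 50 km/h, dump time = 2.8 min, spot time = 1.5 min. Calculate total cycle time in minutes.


17.0251 min

Convert haul speed to m/min: 24 * 1000/60 = 400 m/min
Haul time = 2223 / 400 = 5.5575 min
Convert return speed to m/min: 50 * 1000/60 = 833.3333333 m/min
Return time = 2223 / 833.3333333 = 2.6676 min
Total cycle time:
= 4.5 + 5.5575 + 2.8 + 2.6676 + 1.5
= 17.0251 min


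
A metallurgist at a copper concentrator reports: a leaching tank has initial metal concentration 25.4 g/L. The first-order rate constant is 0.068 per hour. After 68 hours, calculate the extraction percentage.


Compute the exponent:
-k * t = -0.068 * 68 = -4.624
Remaining concentration:
C = 25.4 * exp(-4.624)
= 25.4 * 0.009813463594
= 0.2492619753 g/L
Extracted = 25.4 - 0.2492619753 = 25.15073802 g/L
Extraction % = 25.15073802 / 25.4 * 100
= 99.0187%

99.0187%


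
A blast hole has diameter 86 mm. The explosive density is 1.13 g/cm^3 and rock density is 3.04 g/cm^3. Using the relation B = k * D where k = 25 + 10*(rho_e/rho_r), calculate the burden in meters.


2.4697 m

First, compute k:
rho_e / rho_r = 1.13 / 3.04 = 0.3717105263
k = 25 + 10 * 0.3717105263 = 28.71710526
Then, compute burden:
B = k * D / 1000 = 28.71710526 * 86 / 1000
= 2469.671053 / 1000
= 2.4697 m
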